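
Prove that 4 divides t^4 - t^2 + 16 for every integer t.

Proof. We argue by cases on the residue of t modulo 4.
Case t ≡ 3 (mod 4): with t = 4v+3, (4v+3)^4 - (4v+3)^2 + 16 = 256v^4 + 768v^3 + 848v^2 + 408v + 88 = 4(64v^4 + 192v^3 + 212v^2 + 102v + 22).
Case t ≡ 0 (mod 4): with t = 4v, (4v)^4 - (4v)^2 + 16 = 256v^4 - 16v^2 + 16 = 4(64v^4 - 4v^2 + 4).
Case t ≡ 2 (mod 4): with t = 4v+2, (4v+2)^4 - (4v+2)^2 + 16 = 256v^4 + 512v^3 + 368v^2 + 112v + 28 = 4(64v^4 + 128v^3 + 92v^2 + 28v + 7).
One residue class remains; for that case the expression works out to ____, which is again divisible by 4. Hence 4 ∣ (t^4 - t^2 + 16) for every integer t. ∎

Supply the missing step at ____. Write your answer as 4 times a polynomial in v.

4(64v^4 + 64v^3 + 20v^2 + 2v + 4)

Only t ≡ 1 (mod 4) is unaccounted for. Put t = 4v+1:
(4v+1)^4 - (4v+1)^2 + 16 expands to 256v^4 + 256v^3 + 80v^2 + 8v + 16,
and factoring out 4 leaves 4(64v^4 + 64v^3 + 20v^2 + 2v + 4).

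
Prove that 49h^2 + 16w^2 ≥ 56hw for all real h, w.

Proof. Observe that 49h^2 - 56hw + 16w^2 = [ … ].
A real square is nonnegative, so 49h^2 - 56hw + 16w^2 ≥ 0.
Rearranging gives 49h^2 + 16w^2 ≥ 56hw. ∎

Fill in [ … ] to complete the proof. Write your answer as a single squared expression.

The leading and trailing coefficients are 7^2 and 4^2, and 56 = 2·7·4, so the trinomial is (7h - 4w)^2.
Hence 49h^2 - 56hw + 16w^2 ≥ 0.

(7h - 4w)^2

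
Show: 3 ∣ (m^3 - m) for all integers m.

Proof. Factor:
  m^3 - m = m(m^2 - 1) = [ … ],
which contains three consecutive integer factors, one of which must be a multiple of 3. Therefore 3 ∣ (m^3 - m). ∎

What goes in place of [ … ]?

(m - 1)m(m + 1)

m(m^2 - 1) = m(m - 1)(m + 1) = (m - 1)m(m + 1).
These three factors are consecutive integers, so their product is divisible by 3.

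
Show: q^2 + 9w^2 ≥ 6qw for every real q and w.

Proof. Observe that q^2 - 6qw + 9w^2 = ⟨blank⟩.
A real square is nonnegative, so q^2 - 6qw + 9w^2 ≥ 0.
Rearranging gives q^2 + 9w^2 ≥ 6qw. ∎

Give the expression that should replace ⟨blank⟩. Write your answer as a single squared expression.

The leading and trailing coefficients are 1^2 and 3^2, and 6 = 2·1·3, so the trinomial is (q - 3w)^2.
Hence q^2 - 6qw + 9w^2 ≥ 0.

(q - 3w)^2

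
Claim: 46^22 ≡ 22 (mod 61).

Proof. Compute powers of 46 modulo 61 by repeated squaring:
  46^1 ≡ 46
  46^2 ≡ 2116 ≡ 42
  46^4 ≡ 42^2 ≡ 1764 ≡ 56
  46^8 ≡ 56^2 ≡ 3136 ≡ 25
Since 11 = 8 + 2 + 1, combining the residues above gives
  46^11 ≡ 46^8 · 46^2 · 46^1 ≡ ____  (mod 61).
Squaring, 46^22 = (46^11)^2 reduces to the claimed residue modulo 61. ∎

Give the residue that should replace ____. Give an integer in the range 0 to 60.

Multiply the listed residues: 25 · 42 · 46 = 1050 → 48300.
Reducing modulo 61: 48300 = 791·61 + 49, so 46^11 ≡ 49.

49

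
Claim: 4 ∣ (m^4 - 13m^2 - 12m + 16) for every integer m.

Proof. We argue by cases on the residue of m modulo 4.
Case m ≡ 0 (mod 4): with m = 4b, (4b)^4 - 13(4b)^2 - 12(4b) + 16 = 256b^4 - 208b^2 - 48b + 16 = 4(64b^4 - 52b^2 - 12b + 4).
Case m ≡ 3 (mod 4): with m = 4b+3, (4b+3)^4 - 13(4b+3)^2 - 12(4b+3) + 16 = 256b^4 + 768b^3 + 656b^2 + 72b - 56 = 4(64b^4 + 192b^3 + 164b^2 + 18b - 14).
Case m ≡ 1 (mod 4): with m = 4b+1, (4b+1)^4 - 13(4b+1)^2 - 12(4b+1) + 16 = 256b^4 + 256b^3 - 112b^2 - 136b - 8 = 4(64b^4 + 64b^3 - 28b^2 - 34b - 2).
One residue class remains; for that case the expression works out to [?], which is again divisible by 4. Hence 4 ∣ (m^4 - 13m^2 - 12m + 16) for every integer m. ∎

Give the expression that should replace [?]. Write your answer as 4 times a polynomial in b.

The residues treated are {0, 3, 1}, so the missing case is m ≡ 2 (mod 4); write m = 4b+2.
Then (4b+2)^4 - 13(4b+2)^2 - 12(4b+2) + 16 = 256b^4 + 512b^3 + 176b^2 - 128b - 44 = 4(64b^4 + 128b^3 + 44b^2 - 32b - 11).

4(64b^4 + 128b^3 + 44b^2 - 32b - 11)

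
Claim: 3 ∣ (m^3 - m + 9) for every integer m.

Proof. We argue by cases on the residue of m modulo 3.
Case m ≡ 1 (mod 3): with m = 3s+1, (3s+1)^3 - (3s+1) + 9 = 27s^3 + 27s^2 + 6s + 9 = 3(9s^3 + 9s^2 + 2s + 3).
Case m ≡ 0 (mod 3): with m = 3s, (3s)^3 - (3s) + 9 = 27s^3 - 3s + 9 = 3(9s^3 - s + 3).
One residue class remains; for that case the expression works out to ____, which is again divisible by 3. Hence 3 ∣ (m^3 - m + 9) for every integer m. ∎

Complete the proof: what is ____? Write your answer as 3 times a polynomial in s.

3(9s^3 + 18s^2 + 11s + 5)

The residues treated are {1, 0}, so the missing case is m ≡ 2 (mod 3); write m = 3s+2.
Then (3s+2)^3 - (3s+2) + 9 = 27s^3 + 54s^2 + 33s + 15 = 3(9s^3 + 18s^2 + 11s + 5).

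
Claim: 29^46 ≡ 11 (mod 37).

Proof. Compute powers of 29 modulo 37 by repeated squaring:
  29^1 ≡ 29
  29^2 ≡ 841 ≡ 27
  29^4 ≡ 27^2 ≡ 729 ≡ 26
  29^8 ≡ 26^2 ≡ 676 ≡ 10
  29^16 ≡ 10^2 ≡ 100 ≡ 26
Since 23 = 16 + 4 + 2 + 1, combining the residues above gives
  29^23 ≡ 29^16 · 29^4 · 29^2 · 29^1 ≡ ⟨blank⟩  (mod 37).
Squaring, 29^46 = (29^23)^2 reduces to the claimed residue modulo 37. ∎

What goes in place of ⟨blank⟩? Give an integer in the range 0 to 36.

23

29^16 · 29^4 · 29^2 · 29^1 ≡ 26 · 26 · 27 · 29 = 529308.
529308 mod 37 = 23, so 29^23 ≡ 23 (mod 37).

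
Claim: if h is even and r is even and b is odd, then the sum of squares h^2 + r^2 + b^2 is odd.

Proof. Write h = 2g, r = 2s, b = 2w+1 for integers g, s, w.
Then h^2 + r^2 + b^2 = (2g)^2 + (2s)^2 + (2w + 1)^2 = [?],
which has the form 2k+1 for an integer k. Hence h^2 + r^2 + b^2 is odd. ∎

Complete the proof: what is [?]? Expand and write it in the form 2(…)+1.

Expanding: (2g)^2 + (2s)^2 + (2w + 1)^2 = 4g^2 + 4s^2 + 4w^2 + 4w + 1.
Every term except the constant is even, so this is 2(2g^2 + 2s^2 + 2w^2 + 2w) + 1,
and 2g^2 + 2s^2 + 2w^2 + 2w ∈ ℤ gives the required form.

2(2g^2 + 2s^2 + 2w^2 + 2w) + 1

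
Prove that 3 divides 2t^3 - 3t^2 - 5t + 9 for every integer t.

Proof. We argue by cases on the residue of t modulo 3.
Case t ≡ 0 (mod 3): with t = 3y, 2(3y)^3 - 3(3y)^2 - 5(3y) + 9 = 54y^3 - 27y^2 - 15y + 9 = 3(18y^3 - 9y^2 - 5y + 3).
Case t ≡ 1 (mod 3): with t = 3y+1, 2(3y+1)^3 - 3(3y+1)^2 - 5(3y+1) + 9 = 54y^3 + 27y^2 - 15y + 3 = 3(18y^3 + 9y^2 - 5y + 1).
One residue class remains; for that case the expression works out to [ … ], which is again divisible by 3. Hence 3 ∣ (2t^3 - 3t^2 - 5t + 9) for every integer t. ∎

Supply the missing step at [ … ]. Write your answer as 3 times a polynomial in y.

Only t ≡ 2 (mod 3) is unaccounted for. Put t = 3y+2:
2(3y+2)^3 - 3(3y+2)^2 - 5(3y+2) + 9 expands to 54y^3 + 81y^2 + 21y + 3,
and factoring out 3 leaves 3(18y^3 + 27y^2 + 7y + 1).

3(18y^3 + 27y^2 + 7y + 1)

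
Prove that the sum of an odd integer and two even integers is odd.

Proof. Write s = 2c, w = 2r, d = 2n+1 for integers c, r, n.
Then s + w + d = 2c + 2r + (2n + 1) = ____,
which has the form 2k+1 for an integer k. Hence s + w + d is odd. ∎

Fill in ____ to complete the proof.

2(c + n + r) + 1

2c + 2r + (2n + 1) = 2c + 2n + 2r + 1
= 2(c + n + r) + 1.
Since c + n + r is an integer, the sum is of the form 2k+1 for an integer k.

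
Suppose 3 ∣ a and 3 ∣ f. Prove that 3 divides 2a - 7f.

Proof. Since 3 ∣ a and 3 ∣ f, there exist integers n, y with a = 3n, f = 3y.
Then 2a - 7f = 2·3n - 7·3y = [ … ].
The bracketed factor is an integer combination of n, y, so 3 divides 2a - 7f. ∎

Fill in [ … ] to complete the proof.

Each term has a factor of 3: 2·3n - 7·3y = 3·(2n - 7y).
Since 2n - 7y is an integer, 3 ∣ (2a - 7f).

3(2n - 7y)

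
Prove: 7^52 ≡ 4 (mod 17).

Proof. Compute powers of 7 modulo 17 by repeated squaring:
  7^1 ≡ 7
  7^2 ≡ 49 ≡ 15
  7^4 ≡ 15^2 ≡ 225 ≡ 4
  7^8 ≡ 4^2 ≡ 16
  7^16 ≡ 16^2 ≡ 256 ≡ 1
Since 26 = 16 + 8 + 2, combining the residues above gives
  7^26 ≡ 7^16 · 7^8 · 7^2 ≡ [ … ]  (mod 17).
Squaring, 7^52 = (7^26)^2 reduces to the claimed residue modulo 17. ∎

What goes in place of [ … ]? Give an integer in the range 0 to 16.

2

Multiply the listed residues: 1 · 16 · 15 = 16 → 240.
Reducing modulo 17: 240 = 14·17 + 2, so 7^26 ≡ 2.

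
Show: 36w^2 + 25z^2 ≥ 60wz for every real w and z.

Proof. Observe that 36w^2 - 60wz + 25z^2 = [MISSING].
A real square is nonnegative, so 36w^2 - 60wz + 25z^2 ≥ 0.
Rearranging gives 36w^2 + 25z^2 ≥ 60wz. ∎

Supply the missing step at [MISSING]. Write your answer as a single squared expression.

36w^2 - 60wz + 25z^2 is a perfect-square trinomial: the outer terms are (6w)^2 and (5z)^2, and the cross term is -2·6w·5z.
So 36w^2 - 60wz + 25z^2 = (6w - 5z)^2 ≥ 0.

(6w - 5z)^2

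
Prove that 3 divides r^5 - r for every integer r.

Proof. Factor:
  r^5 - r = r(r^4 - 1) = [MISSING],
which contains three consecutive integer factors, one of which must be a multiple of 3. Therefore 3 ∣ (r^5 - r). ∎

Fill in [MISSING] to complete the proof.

r^4 - 1 = (r^2 - 1)(r^2 + 1), and r^2 - 1 = (r-1)(r+1).
So r(r^4 - 1) = (r - 1)r(r + 1)(r^2 + 1).

(r - 1)r(r + 1)(r^2 + 1)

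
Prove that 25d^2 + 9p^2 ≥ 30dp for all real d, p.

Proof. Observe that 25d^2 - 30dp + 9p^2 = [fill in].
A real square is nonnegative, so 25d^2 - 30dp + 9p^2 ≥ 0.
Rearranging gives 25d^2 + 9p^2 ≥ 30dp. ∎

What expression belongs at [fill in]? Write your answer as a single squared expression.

(5d - 3p)^2

The leading and trailing coefficients are 5^2 and 3^2, and 30 = 2·5·3, so the trinomial is (5d - 3p)^2.
Hence 25d^2 - 30dp + 9p^2 ≥ 0.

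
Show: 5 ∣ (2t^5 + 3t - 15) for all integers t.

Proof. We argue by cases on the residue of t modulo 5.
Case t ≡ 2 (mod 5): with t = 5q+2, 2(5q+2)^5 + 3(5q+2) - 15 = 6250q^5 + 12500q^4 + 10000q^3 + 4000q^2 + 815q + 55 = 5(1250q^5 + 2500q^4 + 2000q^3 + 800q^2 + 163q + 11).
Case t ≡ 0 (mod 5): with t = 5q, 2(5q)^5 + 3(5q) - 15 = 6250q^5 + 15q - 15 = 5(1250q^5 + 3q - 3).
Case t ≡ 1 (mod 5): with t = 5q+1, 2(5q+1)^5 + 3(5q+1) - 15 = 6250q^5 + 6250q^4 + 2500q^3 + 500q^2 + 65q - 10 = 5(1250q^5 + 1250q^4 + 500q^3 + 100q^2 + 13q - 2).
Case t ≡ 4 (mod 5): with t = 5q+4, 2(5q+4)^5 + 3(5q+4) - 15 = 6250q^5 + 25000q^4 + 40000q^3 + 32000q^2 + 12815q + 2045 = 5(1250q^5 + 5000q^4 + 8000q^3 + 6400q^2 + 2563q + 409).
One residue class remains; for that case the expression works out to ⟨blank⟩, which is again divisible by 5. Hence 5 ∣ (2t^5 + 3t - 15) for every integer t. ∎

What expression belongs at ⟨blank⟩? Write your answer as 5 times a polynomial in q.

5(1250q^5 + 3750q^4 + 4500q^3 + 2700q^2 + 813q + 96)

The residues treated are {2, 0, 1, 4}, so the missing case is t ≡ 3 (mod 5); write t = 5q+3.
Then 2(5q+3)^5 + 3(5q+3) - 15 = 6250q^5 + 18750q^4 + 22500q^3 + 13500q^2 + 4065q + 480 = 5(1250q^5 + 3750q^4 + 4500q^3 + 2700q^2 + 813q + 96).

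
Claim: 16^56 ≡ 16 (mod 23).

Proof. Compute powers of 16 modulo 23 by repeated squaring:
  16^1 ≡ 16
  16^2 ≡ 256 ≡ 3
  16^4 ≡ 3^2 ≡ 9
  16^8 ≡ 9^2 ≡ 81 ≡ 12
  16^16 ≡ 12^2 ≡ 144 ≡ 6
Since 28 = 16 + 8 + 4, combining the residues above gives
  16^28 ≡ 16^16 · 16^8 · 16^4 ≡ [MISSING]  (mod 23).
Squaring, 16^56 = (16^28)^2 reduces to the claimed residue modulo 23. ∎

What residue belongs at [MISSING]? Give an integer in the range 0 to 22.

4

Multiply the listed residues: 6 · 12 · 9 = 72 → 648.
Reducing modulo 23: 648 = 28·23 + 4, so 16^28 ≡ 4.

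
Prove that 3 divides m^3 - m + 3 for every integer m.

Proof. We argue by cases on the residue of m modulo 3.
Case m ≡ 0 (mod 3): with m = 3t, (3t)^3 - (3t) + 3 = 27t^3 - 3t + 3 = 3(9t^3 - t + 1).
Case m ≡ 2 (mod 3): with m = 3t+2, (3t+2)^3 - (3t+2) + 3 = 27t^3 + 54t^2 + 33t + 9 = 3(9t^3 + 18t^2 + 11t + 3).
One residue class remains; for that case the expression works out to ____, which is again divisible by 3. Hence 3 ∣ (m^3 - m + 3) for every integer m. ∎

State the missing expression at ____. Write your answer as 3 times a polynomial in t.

The residues treated are {0, 2}, so the missing case is m ≡ 1 (mod 3); write m = 3t+1.
Then (3t+1)^3 - (3t+1) + 3 = 27t^3 + 27t^2 + 6t + 3 = 3(9t^3 + 9t^2 + 2t + 1).

3(9t^3 + 9t^2 + 2t + 1)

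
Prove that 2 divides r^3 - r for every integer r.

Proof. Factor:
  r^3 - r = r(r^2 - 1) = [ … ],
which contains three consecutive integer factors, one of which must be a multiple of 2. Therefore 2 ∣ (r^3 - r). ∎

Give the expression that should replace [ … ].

r(r^2 - 1) = r(r - 1)(r + 1) = (r - 1)r(r + 1).
These three factors are consecutive integers, so their product is divisible by 2.

(r - 1)r(r + 1)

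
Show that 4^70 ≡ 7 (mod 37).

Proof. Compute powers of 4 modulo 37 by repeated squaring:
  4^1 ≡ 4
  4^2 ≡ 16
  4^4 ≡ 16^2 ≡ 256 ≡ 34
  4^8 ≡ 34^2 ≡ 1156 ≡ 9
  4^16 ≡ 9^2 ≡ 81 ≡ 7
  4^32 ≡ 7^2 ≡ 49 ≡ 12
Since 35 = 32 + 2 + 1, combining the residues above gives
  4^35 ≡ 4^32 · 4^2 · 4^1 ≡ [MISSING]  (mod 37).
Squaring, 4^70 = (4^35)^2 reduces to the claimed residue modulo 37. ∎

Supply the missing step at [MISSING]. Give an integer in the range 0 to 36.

28

4^32 · 4^2 · 4^1 ≡ 12 · 16 · 4 = 768.
768 mod 37 = 28, so 4^35 ≡ 28 (mod 37).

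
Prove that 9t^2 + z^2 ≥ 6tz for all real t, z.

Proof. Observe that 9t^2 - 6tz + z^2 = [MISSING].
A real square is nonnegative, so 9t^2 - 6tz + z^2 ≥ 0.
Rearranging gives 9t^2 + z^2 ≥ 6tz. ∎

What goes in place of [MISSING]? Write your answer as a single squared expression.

9t^2 - 6tz + z^2 is a perfect-square trinomial: the outer terms are (3t)^2 and (z)^2, and the cross term is -2·3t·z.
So 9t^2 - 6tz + z^2 = (3t - z)^2 ≥ 0.

(3t - z)^2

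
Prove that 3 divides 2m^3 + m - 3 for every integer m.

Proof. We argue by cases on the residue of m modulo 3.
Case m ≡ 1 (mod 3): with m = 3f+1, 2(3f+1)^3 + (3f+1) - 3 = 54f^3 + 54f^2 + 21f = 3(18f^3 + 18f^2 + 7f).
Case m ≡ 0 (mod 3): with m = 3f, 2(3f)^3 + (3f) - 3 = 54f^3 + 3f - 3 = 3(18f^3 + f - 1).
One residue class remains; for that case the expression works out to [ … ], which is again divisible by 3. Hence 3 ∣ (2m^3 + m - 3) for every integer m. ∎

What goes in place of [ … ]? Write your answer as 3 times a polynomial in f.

3(18f^3 + 36f^2 + 25f + 5)

Only m ≡ 2 (mod 3) is unaccounted for. Put m = 3f+2:
2(3f+2)^3 + (3f+2) - 3 expands to 54f^3 + 108f^2 + 75f + 15,
and factoring out 3 leaves 3(18f^3 + 36f^2 + 25f + 5).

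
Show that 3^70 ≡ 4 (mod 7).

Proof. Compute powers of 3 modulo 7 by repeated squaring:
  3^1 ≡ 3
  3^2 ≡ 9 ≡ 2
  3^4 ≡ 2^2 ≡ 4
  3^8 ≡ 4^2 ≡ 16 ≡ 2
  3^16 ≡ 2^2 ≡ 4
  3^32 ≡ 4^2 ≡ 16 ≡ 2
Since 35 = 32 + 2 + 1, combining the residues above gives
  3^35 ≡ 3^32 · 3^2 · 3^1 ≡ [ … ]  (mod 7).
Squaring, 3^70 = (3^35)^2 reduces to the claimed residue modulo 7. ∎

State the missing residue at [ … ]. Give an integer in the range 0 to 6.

3^32 · 3^2 · 3^1 ≡ 2 · 2 · 3 = 12.
12 mod 7 = 5, so 3^35 ≡ 5 (mod 7).

5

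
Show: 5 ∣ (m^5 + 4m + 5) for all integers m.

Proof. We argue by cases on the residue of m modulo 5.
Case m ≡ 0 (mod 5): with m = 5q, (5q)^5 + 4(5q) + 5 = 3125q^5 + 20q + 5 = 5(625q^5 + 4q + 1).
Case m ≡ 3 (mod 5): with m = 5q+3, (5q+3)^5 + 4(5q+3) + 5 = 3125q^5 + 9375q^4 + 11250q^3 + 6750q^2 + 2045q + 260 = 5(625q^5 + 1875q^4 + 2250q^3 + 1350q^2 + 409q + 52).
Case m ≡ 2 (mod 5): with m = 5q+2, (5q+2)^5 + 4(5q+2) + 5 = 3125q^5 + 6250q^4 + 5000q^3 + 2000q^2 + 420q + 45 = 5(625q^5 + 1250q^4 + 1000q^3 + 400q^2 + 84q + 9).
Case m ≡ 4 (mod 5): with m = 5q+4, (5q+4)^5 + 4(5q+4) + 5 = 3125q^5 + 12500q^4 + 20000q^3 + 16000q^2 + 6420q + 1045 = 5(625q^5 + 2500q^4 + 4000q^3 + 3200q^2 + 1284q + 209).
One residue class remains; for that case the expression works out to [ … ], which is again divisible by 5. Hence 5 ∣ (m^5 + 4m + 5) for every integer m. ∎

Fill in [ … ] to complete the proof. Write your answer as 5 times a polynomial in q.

Only m ≡ 1 (mod 5) is unaccounted for. Put m = 5q+1:
(5q+1)^5 + 4(5q+1) + 5 expands to 3125q^5 + 3125q^4 + 1250q^3 + 250q^2 + 45q + 10,
and factoring out 5 leaves 5(625q^5 + 625q^4 + 250q^3 + 50q^2 + 9q + 2).

5(625q^5 + 625q^4 + 250q^3 + 50q^2 + 9q + 2)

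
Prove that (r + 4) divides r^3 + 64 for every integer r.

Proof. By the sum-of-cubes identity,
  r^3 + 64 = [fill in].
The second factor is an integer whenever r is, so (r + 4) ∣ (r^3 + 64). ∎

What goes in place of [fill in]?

(r + 4)(r^2 - 4r + 16)

a^3 + b^3 = (a + b)(a^2 - ab + b^2). With a = r, b = 4:
r^3 + 64 = (r + 4)(r^2 - 4r + 16).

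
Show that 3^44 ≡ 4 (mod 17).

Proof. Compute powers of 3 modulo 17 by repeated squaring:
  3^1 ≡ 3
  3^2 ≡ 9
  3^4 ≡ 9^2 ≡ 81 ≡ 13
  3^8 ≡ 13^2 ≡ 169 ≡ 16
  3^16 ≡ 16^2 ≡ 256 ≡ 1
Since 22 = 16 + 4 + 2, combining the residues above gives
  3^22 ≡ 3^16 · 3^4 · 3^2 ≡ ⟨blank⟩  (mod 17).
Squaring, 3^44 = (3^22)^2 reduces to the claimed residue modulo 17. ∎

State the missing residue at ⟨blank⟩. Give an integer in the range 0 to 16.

3^16 · 3^4 · 3^2 ≡ 1 · 13 · 9 = 117.
117 mod 17 = 15, so 3^22 ≡ 15 (mod 17).

15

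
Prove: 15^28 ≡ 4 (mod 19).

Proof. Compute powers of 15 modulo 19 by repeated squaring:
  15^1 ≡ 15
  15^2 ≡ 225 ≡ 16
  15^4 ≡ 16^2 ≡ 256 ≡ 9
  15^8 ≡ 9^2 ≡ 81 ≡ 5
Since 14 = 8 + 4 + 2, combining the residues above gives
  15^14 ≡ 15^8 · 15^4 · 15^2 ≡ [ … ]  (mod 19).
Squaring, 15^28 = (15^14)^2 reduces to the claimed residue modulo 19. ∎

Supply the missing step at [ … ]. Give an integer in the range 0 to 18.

15^8 · 15^4 · 15^2 ≡ 5 · 9 · 16 = 720.
720 mod 19 = 17, so 15^14 ≡ 17 (mod 19).

17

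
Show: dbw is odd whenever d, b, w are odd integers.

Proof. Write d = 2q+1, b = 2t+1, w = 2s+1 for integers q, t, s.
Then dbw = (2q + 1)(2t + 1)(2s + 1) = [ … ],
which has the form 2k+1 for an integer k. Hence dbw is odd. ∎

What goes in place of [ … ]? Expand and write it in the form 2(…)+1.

(2q + 1)(2t + 1)(2s + 1) = 8qst + 4qs + 4qt + 2q + 4st + 2s + 2t + 1
= 2(4qst + 2qs + 2qt + q + 2st + s + t) + 1.
Since 4qst + 2qs + 2qt + q + 2st + s + t is an integer, the product is of the form 2k+1 for an integer k.

2(4qst + 2qs + 2qt + q + 2st + s + t) + 1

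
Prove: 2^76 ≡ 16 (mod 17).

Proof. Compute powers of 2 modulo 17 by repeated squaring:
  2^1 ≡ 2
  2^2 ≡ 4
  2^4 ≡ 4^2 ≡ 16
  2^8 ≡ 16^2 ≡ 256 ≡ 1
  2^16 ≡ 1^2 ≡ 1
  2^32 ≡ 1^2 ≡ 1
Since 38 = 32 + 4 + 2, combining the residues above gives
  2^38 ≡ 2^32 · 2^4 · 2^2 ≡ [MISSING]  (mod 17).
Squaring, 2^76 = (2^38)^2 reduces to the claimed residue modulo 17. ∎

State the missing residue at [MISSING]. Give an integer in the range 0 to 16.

2^32 · 2^4 · 2^2 ≡ 1 · 16 · 4 = 64.
64 mod 17 = 13, so 2^38 ≡ 13 (mod 17).

13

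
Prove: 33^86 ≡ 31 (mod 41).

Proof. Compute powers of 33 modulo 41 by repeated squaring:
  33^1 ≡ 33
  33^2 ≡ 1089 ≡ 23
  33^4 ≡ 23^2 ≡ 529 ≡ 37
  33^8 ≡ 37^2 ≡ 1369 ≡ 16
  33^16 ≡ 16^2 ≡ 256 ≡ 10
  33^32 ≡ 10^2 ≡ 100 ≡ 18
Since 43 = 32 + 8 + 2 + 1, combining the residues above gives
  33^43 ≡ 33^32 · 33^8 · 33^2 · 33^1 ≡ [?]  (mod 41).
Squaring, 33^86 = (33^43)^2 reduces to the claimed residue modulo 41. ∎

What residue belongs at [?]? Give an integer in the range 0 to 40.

21

Multiply the listed residues: 18 · 16 · 23 · 33 = 288 → 6624 → 218592.
Reducing modulo 41: 218592 = 5331·41 + 21, so 33^43 ≡ 21.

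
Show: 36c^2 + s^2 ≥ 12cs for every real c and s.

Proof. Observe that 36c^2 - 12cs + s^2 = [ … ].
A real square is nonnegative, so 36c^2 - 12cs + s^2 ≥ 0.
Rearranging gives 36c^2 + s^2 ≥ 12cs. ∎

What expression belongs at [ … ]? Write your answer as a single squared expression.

(6c - s)^2

The leading and trailing coefficients are 6^2 and 1^2, and 12 = 2·6·1, so the trinomial is (6c - s)^2.
Hence 36c^2 - 12cs + s^2 ≥ 0.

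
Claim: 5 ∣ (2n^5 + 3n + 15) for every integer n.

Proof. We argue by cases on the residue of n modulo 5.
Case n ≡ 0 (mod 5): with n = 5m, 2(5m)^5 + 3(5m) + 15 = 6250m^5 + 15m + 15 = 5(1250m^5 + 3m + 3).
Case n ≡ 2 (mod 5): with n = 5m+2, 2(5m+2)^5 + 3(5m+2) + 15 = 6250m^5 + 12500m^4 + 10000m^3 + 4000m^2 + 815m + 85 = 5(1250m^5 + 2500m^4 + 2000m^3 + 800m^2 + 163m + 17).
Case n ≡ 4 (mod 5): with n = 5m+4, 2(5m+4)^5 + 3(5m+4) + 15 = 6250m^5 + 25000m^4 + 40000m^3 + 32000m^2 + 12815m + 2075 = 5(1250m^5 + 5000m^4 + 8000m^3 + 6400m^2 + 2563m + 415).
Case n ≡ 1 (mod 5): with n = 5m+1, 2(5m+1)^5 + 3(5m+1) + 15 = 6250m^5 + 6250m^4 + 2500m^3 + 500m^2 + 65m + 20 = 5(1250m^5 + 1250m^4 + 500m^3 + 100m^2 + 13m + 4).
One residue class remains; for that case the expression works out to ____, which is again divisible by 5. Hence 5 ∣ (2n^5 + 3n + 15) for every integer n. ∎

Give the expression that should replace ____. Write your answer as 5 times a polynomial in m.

Only n ≡ 3 (mod 5) is unaccounted for. Put n = 5m+3:
2(5m+3)^5 + 3(5m+3) + 15 expands to 6250m^5 + 18750m^4 + 22500m^3 + 13500m^2 + 4065m + 510,
and factoring out 5 leaves 5(1250m^5 + 3750m^4 + 4500m^3 + 2700m^2 + 813m + 102).

5(1250m^5 + 3750m^4 + 4500m^3 + 2700m^2 + 813m + 102)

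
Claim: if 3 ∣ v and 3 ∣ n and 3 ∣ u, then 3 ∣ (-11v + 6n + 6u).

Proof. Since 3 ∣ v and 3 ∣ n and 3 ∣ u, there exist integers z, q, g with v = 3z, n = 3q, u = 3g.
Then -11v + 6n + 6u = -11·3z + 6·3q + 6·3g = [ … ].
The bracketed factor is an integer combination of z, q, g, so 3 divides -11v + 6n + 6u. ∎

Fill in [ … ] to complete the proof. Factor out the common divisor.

Pull the common 3 out of every term: -11·3z + 6·3q + 6·3g = 3(6g + 6q - 11z).
6g + 6q - 11z is an integer, which exhibits the divisibility.

3(6g + 6q - 11z)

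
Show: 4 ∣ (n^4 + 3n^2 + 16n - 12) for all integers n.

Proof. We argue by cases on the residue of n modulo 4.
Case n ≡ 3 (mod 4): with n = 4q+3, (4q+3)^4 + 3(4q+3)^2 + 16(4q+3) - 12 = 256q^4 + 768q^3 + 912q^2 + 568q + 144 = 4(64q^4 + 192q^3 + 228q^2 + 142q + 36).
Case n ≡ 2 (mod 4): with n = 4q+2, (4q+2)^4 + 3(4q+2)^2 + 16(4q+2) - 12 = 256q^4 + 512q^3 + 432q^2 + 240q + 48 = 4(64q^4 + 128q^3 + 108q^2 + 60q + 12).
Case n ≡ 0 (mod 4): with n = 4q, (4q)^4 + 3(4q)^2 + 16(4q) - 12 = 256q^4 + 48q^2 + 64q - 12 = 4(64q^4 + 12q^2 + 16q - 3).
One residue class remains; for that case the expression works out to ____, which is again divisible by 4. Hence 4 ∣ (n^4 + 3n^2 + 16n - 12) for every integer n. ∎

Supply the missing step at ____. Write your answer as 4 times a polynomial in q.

The residues treated are {3, 2, 0}, so the missing case is n ≡ 1 (mod 4); write n = 4q+1.
Then (4q+1)^4 + 3(4q+1)^2 + 16(4q+1) - 12 = 256q^4 + 256q^3 + 144q^2 + 104q + 8 = 4(64q^4 + 64q^3 + 36q^2 + 26q + 2).

4(64q^4 + 64q^3 + 36q^2 + 26q + 2)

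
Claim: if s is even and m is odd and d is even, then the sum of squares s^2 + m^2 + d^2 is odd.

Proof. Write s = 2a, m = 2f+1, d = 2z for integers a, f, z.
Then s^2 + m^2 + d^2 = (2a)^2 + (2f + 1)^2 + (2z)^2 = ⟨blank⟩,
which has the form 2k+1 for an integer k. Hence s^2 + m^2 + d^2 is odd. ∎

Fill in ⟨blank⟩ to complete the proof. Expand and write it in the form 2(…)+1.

(2a)^2 + (2f + 1)^2 + (2z)^2 = 4a^2 + 4f^2 + 4f + 4z^2 + 1
= 2(2a^2 + 2f^2 + 2f + 2z^2) + 1.
Since 2a^2 + 2f^2 + 2f + 2z^2 is an integer, the sum of squares is of the form 2k+1 for an integer k.

2(2a^2 + 2f^2 + 2f + 2z^2) + 1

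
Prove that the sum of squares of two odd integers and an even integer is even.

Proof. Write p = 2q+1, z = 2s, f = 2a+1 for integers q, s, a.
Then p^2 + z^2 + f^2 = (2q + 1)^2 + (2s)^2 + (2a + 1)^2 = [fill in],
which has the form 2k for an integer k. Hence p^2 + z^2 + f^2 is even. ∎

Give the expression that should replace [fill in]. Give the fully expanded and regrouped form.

2(2a^2 + 2a + 2q^2 + 2q + 2s^2 + 1)

Expanding: (2q + 1)^2 + (2s)^2 + (2a + 1)^2 = 4a^2 + 4a + 4q^2 + 4q + 4s^2 + 2.
Every term is even; pulling out the factor of 2 gives 2(2a^2 + 2a + 2q^2 + 2q + 2s^2 + 1).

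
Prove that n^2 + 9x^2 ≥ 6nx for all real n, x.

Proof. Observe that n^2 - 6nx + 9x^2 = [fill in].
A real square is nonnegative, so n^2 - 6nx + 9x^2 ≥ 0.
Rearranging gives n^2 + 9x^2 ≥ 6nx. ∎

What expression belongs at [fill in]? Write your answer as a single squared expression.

n^2 - 6nx + 9x^2 is a perfect-square trinomial: the outer terms are (n)^2 and (3x)^2, and the cross term is -2·n·3x.
So n^2 - 6nx + 9x^2 = (n - 3x)^2 ≥ 0.

(n - 3x)^2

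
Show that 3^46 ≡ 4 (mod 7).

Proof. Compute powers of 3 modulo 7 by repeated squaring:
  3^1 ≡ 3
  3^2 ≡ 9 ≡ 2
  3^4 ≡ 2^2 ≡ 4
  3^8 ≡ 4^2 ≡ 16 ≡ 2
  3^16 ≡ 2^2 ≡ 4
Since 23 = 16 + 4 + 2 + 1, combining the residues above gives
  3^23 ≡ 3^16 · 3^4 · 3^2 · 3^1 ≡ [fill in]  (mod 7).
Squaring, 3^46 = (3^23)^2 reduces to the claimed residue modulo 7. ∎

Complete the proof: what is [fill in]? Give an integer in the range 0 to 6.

Multiply the listed residues: 4 · 4 · 2 · 3 = 16 → 32 → 96.
Reducing modulo 7: 96 = 13·7 + 5, so 3^23 ≡ 5.

5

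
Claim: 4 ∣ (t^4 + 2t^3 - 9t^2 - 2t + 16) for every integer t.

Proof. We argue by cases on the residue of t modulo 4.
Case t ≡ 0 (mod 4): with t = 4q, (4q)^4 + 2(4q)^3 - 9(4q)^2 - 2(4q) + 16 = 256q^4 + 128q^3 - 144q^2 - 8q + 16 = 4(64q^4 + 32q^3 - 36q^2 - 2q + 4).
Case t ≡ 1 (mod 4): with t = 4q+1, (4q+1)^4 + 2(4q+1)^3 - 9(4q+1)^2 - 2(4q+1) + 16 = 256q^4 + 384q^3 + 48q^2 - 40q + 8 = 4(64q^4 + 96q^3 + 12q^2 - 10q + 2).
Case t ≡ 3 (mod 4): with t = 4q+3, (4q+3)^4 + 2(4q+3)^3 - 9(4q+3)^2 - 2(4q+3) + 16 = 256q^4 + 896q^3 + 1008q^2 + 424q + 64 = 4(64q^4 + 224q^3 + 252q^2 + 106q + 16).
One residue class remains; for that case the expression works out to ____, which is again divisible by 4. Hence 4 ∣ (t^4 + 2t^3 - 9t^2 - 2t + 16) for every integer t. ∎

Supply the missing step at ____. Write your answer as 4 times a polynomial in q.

4(64q^4 + 160q^3 + 108q^2 + 18q + 2)

Only t ≡ 2 (mod 4) is unaccounted for. Put t = 4q+2:
(4q+2)^4 + 2(4q+2)^3 - 9(4q+2)^2 - 2(4q+2) + 16 expands to 256q^4 + 640q^3 + 432q^2 + 72q + 8,
and factoring out 4 leaves 4(64q^4 + 160q^3 + 108q^2 + 18q + 2).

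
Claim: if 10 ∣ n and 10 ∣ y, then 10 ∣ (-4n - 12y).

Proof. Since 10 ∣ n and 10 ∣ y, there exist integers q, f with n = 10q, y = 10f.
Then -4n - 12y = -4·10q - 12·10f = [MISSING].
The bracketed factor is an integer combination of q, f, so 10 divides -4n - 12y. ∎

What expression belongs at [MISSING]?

Each term has a factor of 10: -4·10q - 12·10f = 10·(-12f - 4q).
Since -12f - 4q is an integer, 10 ∣ (-4n - 12y).

10(-12f - 4q)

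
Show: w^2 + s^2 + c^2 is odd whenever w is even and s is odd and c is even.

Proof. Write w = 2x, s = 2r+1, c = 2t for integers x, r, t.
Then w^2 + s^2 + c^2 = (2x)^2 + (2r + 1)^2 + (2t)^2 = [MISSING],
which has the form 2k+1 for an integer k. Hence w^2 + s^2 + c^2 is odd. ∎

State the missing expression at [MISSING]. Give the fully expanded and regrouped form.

2(2r^2 + 2r + 2t^2 + 2x^2) + 1

Expanding: (2x)^2 + (2r + 1)^2 + (2t)^2 = 4r^2 + 4r + 4t^2 + 4x^2 + 1.
Every term except the constant is even, so this is 2(2r^2 + 2r + 2t^2 + 2x^2) + 1,
and 2r^2 + 2r + 2t^2 + 2x^2 ∈ ℤ gives the required form.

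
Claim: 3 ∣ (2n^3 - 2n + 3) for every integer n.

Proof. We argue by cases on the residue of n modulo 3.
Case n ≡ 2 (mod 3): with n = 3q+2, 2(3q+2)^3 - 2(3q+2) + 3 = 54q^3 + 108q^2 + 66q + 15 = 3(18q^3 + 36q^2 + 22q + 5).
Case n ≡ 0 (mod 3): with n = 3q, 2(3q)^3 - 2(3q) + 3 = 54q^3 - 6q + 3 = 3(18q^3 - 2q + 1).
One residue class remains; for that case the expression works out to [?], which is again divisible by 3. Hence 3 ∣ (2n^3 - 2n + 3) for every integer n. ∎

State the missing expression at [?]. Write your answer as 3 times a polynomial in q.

3(18q^3 + 18q^2 + 4q + 1)

Only n ≡ 1 (mod 3) is unaccounted for. Put n = 3q+1:
2(3q+1)^3 - 2(3q+1) + 3 expands to 54q^3 + 54q^2 + 12q + 3,
and factoring out 3 leaves 3(18q^3 + 18q^2 + 4q + 1).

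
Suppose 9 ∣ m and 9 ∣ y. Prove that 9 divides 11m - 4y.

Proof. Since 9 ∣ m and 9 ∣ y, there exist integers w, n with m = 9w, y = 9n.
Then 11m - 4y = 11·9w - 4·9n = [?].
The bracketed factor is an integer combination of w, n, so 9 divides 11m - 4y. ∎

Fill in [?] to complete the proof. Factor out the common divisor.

9(-4n + 11w)

Each term has a factor of 9: 11·9w - 4·9n = 9·(-4n + 11w).
Since -4n + 11w is an integer, 9 ∣ (11m - 4y).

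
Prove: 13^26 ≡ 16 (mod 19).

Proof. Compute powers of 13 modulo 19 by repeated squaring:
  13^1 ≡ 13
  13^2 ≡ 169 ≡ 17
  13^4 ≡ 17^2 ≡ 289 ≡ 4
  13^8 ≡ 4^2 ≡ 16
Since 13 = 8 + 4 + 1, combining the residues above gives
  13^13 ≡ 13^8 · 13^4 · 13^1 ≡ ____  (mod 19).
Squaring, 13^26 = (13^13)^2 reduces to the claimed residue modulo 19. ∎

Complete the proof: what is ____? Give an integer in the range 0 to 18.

15

Multiply the listed residues: 16 · 4 · 13 = 64 → 832.
Reducing modulo 19: 832 = 43·19 + 15, so 13^13 ≡ 15.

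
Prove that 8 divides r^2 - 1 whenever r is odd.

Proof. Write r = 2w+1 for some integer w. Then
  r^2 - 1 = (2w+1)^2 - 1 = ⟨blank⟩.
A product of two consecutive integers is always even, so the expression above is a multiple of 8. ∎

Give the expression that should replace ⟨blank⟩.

4w(w + 1)

(2w+1)^2 - 1 = 4w^2 + 4w + 1 - 1 = 4w^2 + 4w = 4w(w+1).
Since w and w+1 are consecutive, w(w+1) is even, and 4·(even) is a multiple of 8.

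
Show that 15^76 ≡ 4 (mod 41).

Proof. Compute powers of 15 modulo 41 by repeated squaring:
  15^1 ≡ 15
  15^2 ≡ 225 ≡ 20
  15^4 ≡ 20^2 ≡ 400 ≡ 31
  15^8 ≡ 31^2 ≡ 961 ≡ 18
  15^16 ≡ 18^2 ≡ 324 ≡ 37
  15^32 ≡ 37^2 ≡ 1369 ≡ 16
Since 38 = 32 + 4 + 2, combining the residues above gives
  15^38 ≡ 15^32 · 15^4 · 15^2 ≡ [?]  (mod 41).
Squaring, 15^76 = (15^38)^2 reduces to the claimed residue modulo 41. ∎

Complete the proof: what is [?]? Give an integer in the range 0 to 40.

39

15^32 · 15^4 · 15^2 ≡ 16 · 31 · 20 = 9920.
9920 mod 41 = 39, so 15^38 ≡ 39 (mod 41).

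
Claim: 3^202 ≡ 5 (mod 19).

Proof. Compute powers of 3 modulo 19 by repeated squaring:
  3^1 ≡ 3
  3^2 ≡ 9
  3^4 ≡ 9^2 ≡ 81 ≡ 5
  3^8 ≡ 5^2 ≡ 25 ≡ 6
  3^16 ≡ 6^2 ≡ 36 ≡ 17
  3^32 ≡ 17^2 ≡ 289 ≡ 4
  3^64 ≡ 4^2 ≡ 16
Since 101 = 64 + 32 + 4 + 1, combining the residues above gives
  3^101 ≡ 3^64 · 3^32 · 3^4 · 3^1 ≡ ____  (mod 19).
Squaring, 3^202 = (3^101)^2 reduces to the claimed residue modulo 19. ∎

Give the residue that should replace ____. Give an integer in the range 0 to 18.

Multiply the listed residues: 16 · 4 · 5 · 3 = 64 → 320 → 960.
Reducing modulo 19: 960 = 50·19 + 10, so 3^101 ≡ 10.

10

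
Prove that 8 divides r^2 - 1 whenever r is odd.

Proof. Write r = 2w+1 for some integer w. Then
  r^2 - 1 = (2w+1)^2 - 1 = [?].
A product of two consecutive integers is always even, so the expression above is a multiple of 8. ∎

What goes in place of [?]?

4w(w + 1)

(2w+1)^2 - 1 = 4w^2 + 4w + 1 - 1 = 4w^2 + 4w = 4w(w+1).
Since w and w+1 are consecutive, w(w+1) is even, and 4·(even) is a multiple of 8.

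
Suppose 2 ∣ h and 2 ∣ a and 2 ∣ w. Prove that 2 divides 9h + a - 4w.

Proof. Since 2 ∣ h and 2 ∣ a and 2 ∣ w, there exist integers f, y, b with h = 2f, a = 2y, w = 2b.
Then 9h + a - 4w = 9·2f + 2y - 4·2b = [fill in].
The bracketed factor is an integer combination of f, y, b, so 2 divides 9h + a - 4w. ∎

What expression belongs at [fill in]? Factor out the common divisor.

Each term has a factor of 2: 9·2f + 2y - 4·2b = 2·(-4b + 9f + y).
Since -4b + 9f + y is an integer, 2 ∣ (9h + a - 4w).

2(-4b + 9f + y)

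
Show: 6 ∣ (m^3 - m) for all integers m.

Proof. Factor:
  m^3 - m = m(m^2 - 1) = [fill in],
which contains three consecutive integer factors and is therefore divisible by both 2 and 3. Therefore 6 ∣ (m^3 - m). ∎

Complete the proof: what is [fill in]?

m(m^2 - 1) = m(m - 1)(m + 1) = (m - 1)m(m + 1).
These three factors are consecutive integers, so their product is divisible by 6.

(m - 1)m(m + 1)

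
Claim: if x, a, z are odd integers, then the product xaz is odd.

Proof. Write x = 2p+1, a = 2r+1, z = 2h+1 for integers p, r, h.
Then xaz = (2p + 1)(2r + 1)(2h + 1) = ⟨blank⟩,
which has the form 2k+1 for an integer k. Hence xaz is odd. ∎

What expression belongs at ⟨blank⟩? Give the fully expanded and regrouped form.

(2p + 1)(2r + 1)(2h + 1) = 8hpr + 4hp + 4hr + 2h + 4pr + 2p + 2r + 1
= 2(4hpr + 2hp + 2hr + h + 2pr + p + r) + 1.
Since 4hpr + 2hp + 2hr + h + 2pr + p + r is an integer, the product is of the form 2k+1 for an integer k.

2(4hpr + 2hp + 2hr + h + 2pr + p + r) + 1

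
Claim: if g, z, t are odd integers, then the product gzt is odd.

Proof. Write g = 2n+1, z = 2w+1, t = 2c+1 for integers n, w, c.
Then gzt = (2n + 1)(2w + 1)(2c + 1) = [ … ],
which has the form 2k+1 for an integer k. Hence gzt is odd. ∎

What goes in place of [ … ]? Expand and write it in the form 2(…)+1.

2(4cnw + 2cn + 2cw + c + 2nw + n + w) + 1

(2n + 1)(2w + 1)(2c + 1) = 8cnw + 4cn + 4cw + 2c + 4nw + 2n + 2w + 1
= 2(4cnw + 2cn + 2cw + c + 2nw + n + w) + 1.
Since 4cnw + 2cn + 2cw + c + 2nw + n + w is an integer, the product is of the form 2k+1 for an integer k.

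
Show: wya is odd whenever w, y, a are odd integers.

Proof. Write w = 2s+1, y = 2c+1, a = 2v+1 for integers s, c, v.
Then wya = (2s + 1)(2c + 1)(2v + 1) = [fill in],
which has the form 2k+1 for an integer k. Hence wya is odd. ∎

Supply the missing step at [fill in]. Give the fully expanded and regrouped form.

2(4csv + 2cs + 2cv + c + 2sv + s + v) + 1

Expanding: (2s + 1)(2c + 1)(2v + 1) = 8csv + 4cs + 4cv + 2c + 4sv + 2s + 2v + 1.
Every term except the constant is even, so this is 2(4csv + 2cs + 2cv + c + 2sv + s + v) + 1,
and 4csv + 2cs + 2cv + c + 2sv + s + v ∈ ℤ gives the required form.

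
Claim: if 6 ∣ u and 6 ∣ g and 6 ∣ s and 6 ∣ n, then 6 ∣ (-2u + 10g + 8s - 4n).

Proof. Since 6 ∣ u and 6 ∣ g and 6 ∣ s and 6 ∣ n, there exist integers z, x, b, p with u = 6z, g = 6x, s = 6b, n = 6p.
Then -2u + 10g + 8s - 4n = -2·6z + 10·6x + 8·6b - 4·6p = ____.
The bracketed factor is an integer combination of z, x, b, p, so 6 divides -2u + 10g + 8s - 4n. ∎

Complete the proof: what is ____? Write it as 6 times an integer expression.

6(8b - 4p + 10x - 2z)

Pull the common 6 out of every term: -2·6z + 10·6x + 8·6b - 4·6p = 6(8b - 4p + 10x - 2z).
8b - 4p + 10x - 2z is an integer, which exhibits the divisibility.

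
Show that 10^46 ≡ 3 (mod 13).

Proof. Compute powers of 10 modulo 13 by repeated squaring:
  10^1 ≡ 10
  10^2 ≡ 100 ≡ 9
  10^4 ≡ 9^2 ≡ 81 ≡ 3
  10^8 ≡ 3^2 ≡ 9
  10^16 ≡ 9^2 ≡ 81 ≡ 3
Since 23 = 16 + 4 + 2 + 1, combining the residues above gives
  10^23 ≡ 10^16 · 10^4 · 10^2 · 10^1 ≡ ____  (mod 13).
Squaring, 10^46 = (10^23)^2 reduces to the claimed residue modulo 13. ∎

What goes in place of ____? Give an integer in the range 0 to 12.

Multiply the listed residues: 3 · 3 · 9 · 10 = 9 → 81 → 810.
Reducing modulo 13: 810 = 62·13 + 4, so 10^23 ≡ 4.

4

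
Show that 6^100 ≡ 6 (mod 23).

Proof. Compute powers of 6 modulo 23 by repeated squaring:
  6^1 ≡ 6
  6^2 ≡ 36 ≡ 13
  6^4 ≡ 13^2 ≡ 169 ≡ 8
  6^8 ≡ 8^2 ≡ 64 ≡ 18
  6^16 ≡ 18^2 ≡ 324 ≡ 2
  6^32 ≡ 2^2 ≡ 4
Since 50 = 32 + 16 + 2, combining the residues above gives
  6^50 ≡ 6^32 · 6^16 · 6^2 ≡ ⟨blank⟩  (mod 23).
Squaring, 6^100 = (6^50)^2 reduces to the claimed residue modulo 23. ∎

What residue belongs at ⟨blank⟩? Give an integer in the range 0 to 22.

6^32 · 6^16 · 6^2 ≡ 4 · 2 · 13 = 104.
104 mod 23 = 12, so 6^50 ≡ 12 (mod 23).

12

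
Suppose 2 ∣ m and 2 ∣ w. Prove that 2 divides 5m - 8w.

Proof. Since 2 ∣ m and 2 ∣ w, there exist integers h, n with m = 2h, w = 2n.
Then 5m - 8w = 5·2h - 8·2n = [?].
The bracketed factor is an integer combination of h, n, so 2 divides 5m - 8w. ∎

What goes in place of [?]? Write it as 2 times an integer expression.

2(5h - 8n)

Pull the common 2 out of every term: 5·2h - 8·2n = 2(5h - 8n).
5h - 8n is an integer, which exhibits the divisibility.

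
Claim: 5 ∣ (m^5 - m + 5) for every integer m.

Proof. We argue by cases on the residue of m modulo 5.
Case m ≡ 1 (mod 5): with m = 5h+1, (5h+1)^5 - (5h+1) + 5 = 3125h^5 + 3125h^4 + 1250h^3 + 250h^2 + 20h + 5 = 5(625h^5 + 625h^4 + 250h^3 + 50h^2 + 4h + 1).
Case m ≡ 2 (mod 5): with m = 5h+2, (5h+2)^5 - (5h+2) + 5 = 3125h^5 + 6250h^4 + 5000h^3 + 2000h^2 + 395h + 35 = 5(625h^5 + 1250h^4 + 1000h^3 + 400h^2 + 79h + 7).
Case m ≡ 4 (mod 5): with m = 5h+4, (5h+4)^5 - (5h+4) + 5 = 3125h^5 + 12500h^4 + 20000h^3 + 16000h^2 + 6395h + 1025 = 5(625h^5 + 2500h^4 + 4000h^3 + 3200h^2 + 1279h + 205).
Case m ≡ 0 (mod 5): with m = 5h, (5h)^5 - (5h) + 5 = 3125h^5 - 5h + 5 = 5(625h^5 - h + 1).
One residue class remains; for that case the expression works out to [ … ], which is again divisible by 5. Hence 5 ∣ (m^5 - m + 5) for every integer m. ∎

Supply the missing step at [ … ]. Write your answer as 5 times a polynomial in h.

5(625h^5 + 1875h^4 + 2250h^3 + 1350h^2 + 404h + 49)

The residues treated are {1, 2, 4, 0}, so the missing case is m ≡ 3 (mod 5); write m = 5h+3.
Then (5h+3)^5 - (5h+3) + 5 = 3125h^5 + 9375h^4 + 11250h^3 + 6750h^2 + 2020h + 245 = 5(625h^5 + 1875h^4 + 2250h^3 + 1350h^2 + 404h + 49).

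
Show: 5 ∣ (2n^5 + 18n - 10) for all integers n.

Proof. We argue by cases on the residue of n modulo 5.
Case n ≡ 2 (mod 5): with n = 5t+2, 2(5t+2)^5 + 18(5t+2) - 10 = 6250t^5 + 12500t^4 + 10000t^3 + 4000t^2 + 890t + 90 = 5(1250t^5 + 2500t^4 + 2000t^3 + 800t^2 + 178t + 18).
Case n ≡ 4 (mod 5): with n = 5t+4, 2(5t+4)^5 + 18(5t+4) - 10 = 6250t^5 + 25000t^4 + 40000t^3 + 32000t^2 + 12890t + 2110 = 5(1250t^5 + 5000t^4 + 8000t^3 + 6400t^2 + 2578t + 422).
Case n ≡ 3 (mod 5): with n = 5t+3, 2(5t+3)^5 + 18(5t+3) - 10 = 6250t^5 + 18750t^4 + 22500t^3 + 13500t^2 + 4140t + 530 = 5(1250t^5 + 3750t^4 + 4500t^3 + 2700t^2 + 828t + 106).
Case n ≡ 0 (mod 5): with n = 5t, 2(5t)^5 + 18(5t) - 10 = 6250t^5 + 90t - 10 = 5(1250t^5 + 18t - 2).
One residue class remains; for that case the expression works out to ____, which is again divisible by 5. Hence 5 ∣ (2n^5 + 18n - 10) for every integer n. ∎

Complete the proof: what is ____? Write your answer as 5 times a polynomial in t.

5(1250t^5 + 1250t^4 + 500t^3 + 100t^2 + 28t + 2)

Only n ≡ 1 (mod 5) is unaccounted for. Put n = 5t+1:
2(5t+1)^5 + 18(5t+1) - 10 expands to 6250t^5 + 6250t^4 + 2500t^3 + 500t^2 + 140t + 10,
and factoring out 5 leaves 5(1250t^5 + 1250t^4 + 500t^3 + 100t^2 + 28t + 2).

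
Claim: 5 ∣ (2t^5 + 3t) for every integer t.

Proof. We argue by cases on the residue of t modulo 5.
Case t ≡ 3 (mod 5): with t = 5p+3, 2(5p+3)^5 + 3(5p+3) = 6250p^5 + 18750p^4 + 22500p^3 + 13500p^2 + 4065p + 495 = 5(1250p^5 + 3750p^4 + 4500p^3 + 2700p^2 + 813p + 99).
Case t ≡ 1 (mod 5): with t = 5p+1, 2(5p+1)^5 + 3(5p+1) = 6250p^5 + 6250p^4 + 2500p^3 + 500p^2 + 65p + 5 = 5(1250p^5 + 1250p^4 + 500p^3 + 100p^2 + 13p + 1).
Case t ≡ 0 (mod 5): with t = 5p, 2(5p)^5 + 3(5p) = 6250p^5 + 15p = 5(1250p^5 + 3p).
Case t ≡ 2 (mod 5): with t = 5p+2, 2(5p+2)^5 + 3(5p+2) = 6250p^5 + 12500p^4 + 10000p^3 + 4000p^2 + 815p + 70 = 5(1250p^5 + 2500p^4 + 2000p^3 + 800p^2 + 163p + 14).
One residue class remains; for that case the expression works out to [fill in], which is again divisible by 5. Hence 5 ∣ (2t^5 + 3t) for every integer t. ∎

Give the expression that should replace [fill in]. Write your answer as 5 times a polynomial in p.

Only t ≡ 4 (mod 5) is unaccounted for. Put t = 5p+4:
2(5p+4)^5 + 3(5p+4) expands to 6250p^5 + 25000p^4 + 40000p^3 + 32000p^2 + 12815p + 2060,
and factoring out 5 leaves 5(1250p^5 + 5000p^4 + 8000p^3 + 6400p^2 + 2563p + 412).

5(1250p^5 + 5000p^4 + 8000p^3 + 6400p^2 + 2563p + 412)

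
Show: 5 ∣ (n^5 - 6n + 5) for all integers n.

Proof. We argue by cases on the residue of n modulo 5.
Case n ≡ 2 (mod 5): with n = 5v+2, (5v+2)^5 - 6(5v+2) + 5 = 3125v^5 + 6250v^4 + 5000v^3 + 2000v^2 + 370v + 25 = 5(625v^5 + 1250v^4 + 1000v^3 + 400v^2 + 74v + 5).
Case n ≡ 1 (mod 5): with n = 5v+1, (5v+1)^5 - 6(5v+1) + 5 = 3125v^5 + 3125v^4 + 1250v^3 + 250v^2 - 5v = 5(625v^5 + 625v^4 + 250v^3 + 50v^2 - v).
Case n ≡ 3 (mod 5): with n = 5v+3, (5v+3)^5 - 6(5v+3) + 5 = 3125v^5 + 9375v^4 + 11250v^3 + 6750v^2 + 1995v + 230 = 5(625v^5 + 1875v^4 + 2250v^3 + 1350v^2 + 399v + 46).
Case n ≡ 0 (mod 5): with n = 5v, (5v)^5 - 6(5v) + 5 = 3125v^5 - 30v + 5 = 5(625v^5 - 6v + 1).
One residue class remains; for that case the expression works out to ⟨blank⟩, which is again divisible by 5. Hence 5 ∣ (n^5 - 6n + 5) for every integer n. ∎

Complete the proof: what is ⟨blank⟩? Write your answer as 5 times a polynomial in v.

5(625v^5 + 2500v^4 + 4000v^3 + 3200v^2 + 1274v + 201)

Only n ≡ 4 (mod 5) is unaccounted for. Put n = 5v+4:
(5v+4)^5 - 6(5v+4) + 5 expands to 3125v^5 + 12500v^4 + 20000v^3 + 16000v^2 + 6370v + 1005,
and factoring out 5 leaves 5(625v^5 + 2500v^4 + 4000v^3 + 3200v^2 + 1274v + 201).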